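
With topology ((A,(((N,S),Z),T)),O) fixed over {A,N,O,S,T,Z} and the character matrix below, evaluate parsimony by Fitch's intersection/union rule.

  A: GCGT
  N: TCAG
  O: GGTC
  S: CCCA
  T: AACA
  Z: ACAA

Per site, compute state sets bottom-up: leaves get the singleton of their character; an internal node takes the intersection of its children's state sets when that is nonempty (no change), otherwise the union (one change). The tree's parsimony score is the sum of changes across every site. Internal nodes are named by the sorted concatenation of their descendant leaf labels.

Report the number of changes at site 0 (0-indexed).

[col 0] NS: children N:{T}, S:{C} ∪→ {C,T}; cost 1
[col 0] NSZ: children NS:{C,T}, Z:{A} ∪→ {A,C,T}; cost 1
[col 0] NSTZ: children NSZ:{A,C,T}, T:{A} ∩→ {A}; cost 0
[col 0] ANSTZ: children A:{G}, NSTZ:{A} ∪→ {A,G}; cost 1
[col 0] ANOSTZ: children ANSTZ:{A,G}, O:{G} ∩→ {G}; cost 0
[col 1] NS: children N:{C}, S:{C} ∩→ {C}; cost 0
[col 1] NSZ: children NS:{C}, Z:{C} ∩→ {C}; cost 0
[col 1] NSTZ: children NSZ:{C}, T:{A} ∪→ {A,C}; cost 1
[col 1] ANSTZ: children A:{C}, NSTZ:{A,C} ∩→ {C}; cost 0
[col 1] ANOSTZ: children ANSTZ:{C}, O:{G} ∪→ {C,G}; cost 1
[col 2] NS: children N:{A}, S:{C} ∪→ {A,C}; cost 1
[col 2] NSZ: children NS:{A,C}, Z:{A} ∩→ {A}; cost 0
[col 2] NSTZ: children NSZ:{A}, T:{C} ∪→ {A,C}; cost 1
[col 2] ANSTZ: children A:{G}, NSTZ:{A,C} ∪→ {A,C,G}; cost 1
[col 2] ANOSTZ: children ANSTZ:{A,C,G}, O:{T} ∪→ {A,C,G,T}; cost 1
[col 3] NS: children N:{G}, S:{A} ∪→ {A,G}; cost 1
[col 3] NSZ: children NS:{A,G}, Z:{A} ∩→ {A}; cost 0
[col 3] NSTZ: children NSZ:{A}, T:{A} ∩→ {A}; cost 0
[col 3] ANSTZ: children A:{T}, NSTZ:{A} ∪→ {A,T}; cost 1
[col 3] ANOSTZ: children ANSTZ:{A,T}, O:{C} ∪→ {A,C,T}; cost 1
per-site changes: [3, 2, 4, 3]; total = 12

3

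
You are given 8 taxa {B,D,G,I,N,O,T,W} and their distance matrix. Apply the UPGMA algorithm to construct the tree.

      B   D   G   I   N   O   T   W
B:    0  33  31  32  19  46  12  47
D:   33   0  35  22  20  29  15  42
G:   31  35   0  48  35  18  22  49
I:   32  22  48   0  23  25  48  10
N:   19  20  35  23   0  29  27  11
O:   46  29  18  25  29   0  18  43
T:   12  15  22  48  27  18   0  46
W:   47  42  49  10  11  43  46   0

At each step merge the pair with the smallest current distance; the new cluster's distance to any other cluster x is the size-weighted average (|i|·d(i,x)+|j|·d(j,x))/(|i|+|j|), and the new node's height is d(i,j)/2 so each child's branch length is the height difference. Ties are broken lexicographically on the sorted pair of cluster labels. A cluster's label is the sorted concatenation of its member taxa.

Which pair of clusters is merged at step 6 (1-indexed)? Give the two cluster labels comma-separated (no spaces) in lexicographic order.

BDT,GO

1. join I+W (d=10) ⇒ IW; edges |I|=5, |W|=5
  updated: d(B,IW)=79/2, d(D,IW)=32, d(G,IW)=97/2, d(IW,N)=17, d(IW,O)=34, d(IW,T)=47
2. join B+T (d=12) ⇒ BT; edges |B|=6, |T|=6
  updated: d(BT,D)=24, d(BT,G)=53/2, d(BT,IW)=173/4, d(BT,N)=23, d(BT,O)=32
3. join IW+N (d=17) ⇒ INW; edges |IW|=7/2, |N|=17/2
  updated: d(BT,INW)=73/2, d(D,INW)=28, d(G,INW)=44, d(INW,O)=97/3
4. join G+O (d=18) ⇒ GO; edges |G|=9, |O|=9
  updated: d(BT,GO)=117/4, d(D,GO)=32, d(GO,INW)=229/6
5. join BT+D (d=24) ⇒ BDT; edges |BT|=6, |D|=12
  updated: d(BDT,GO)=181/6, d(BDT,INW)=101/3
6. join BDT+GO (d=181/6) ⇒ BDGOT; edges |BDT|=37/12, |GO|=73/12
  updated: d(BDGOT,INW)=532/15
7. join BDGOT+INW (d=532/15) ⇒ BDGINOTW; edges |BDGOT|=53/20, |INW|=277/30
final tree: ((((B:6,T:6):6,D:12):37/12,(G:9,O:9):73/12):53/20,((I:5,W:5):7/2,N:17/2):277/30)
total length: 1821/20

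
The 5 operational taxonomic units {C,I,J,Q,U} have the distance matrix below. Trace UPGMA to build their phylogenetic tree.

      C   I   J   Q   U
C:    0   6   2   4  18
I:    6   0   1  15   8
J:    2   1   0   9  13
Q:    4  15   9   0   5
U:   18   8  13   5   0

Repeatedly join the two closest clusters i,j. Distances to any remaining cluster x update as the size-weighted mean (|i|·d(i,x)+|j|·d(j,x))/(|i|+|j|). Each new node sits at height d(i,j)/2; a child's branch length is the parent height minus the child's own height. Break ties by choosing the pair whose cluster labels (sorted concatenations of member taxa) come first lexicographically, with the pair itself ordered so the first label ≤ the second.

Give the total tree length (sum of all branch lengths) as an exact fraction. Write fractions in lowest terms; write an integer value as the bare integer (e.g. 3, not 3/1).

97/6

iteration 1: select I,J (d=1); attach at lengths (1/2, 1/2); label the merged cluster IJ
  updated: d(C,IJ)=4, d(IJ,Q)=12, d(IJ,U)=21/2
iteration 2: select C,IJ (d=4); attach at lengths (2, 3/2); label the merged cluster CIJ
  updated: d(CIJ,Q)=28/3, d(CIJ,U)=13
iteration 3: select Q,U (d=5); attach at lengths (5/2, 5/2); label the merged cluster QU
  updated: d(CIJ,QU)=67/6
iteration 4: select CIJ,QU (d=67/6); attach at lengths (43/12, 37/12); label the merged cluster CIJQU
final tree: ((C:2,(I:1/2,J:1/2):3/2):43/12,(Q:5/2,U:5/2):37/12)
total length: 97/6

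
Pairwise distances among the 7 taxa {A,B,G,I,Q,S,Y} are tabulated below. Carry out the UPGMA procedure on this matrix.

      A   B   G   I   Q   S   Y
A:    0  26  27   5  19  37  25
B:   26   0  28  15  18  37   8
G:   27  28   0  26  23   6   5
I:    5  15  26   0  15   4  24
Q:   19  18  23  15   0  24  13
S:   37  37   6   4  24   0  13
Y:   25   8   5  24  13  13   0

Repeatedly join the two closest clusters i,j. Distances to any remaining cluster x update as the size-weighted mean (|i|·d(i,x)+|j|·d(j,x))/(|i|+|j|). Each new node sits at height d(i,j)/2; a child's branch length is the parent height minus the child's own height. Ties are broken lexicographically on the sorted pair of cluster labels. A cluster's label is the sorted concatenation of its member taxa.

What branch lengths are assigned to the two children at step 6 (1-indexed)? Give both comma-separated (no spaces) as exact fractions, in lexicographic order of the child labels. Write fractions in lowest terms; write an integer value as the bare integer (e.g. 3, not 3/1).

139/12,67/48

step 1: merge (I,S) at d=4; branch lengths I→2, S→2; new cluster IS
  updated: d(A,IS)=21, d(B,IS)=26, d(G,IS)=16, d(IS,Q)=39/2, d(IS,Y)=37/2
step 2: merge (G,Y) at d=5; branch lengths G→5/2, Y→5/2; new cluster GY
  updated: d(A,GY)=26, d(B,GY)=18, d(GY,IS)=69/4, d(GY,Q)=18
step 3: merge (GY,IS) at d=69/4; branch lengths GY→49/8, IS→53/8; new cluster GISY
  updated: d(A,GISY)=47/2, d(B,GISY)=22, d(GISY,Q)=75/4
step 4: merge (B,Q) at d=18; branch lengths B→9, Q→9; new cluster BQ
  updated: d(A,BQ)=45/2, d(BQ,GISY)=163/8
step 5: merge (BQ,GISY) at d=163/8; branch lengths BQ→19/16, GISY→25/16; new cluster BGIQSY
  updated: d(A,BGIQSY)=139/6
step 6: merge (A,BGIQSY) at d=139/6; branch lengths A→139/12, BGIQSY→67/48; new cluster ABGIQSY
final tree: (A:139/12,((B:9,Q:9):19/16,((G:5/2,Y:5/2):49/8,(I:2,S:2):53/8):25/16):67/48)
total length: 2663/48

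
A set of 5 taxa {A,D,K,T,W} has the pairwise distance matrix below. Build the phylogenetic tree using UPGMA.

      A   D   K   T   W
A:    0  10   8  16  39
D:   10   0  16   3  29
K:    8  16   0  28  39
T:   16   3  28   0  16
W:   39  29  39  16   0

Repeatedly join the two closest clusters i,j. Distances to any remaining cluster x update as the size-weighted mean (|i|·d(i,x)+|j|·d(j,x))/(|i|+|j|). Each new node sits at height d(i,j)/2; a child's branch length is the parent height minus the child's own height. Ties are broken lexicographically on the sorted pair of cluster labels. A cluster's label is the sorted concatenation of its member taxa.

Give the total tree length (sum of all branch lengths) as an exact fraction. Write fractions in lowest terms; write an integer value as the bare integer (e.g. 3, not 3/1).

45

1. join D+T (d=3) ⇒ DT; edges |D|=3/2, |T|=3/2
  updated: d(A,DT)=13, d(DT,K)=22, d(DT,W)=45/2
2. join A+K (d=8) ⇒ AK; edges |A|=4, |K|=4
  updated: d(AK,DT)=35/2, d(AK,W)=39
3. join AK+DT (d=35/2) ⇒ ADKT; edges |AK|=19/4, |DT|=29/4
  updated: d(ADKT,W)=123/4
4. join ADKT+W (d=123/4) ⇒ ADKTW; edges |ADKT|=53/8, |W|=123/8
final tree: (((A:4,K:4):19/4,(D:3/2,T:3/2):29/4):53/8,W:123/8)
total length: 45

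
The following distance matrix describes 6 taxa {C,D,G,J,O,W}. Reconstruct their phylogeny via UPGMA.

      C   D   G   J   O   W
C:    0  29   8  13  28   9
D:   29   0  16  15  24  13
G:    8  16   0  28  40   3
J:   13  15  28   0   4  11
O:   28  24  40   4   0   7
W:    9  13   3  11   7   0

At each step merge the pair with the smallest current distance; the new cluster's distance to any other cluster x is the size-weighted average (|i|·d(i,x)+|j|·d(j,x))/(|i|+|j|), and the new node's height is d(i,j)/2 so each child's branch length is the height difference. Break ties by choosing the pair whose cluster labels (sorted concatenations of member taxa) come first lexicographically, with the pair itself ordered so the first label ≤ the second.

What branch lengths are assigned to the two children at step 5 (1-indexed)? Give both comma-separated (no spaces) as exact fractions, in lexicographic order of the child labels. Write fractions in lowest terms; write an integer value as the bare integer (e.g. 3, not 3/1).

17/24,67/8

step 1: merge (G,W) at d=3; branch lengths G→3/2, W→3/2; new cluster GW
  updated: d(C,GW)=17/2, d(D,GW)=29/2, d(GW,J)=39/2, d(GW,O)=47/2
step 2: merge (J,O) at d=4; branch lengths J→2, O→2; new cluster JO
  updated: d(C,JO)=41/2, d(D,JO)=39/2, d(GW,JO)=43/2
step 3: merge (C,GW) at d=17/2; branch lengths C→17/4, GW→11/4; new cluster CGW
  updated: d(CGW,D)=58/3, d(CGW,JO)=127/6
step 4: merge (CGW,D) at d=58/3; branch lengths CGW→65/12, D→29/3; new cluster CDGW
  updated: d(CDGW,JO)=83/4
step 5: merge (CDGW,JO) at d=83/4; branch lengths CDGW→17/24, JO→67/8; new cluster CDGJOW
final tree: (((C:17/4,(G:3/2,W:3/2):11/4):65/12,D:29/3):17/24,(J:2,O:2):67/8)
total length: 229/6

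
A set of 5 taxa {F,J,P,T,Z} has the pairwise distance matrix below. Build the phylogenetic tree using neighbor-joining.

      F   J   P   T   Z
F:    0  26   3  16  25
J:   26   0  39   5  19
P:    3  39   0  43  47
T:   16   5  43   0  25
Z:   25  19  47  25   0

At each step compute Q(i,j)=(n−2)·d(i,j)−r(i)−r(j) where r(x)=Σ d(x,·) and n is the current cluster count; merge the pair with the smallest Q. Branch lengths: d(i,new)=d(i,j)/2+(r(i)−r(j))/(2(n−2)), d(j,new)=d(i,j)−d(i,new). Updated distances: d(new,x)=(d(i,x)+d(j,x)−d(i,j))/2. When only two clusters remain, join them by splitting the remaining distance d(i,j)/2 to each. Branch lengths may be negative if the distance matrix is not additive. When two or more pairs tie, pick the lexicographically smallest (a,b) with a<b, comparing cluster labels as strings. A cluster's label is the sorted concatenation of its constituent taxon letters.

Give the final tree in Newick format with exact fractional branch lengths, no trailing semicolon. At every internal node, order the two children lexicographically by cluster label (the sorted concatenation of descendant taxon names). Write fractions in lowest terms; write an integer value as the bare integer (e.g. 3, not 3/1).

iteration 1: select F,P (d=3, Q=-193); attach at lengths (-53/6, 71/6); label the merged cluster FP
  updated: d(FP,J)=31, d(FP,T)=28, d(FP,Z)=69/2
iteration 2: select FP,Z (d=69/2, Q=-103); attach at lengths (21, 27/2); label the merged cluster FPZ
  updated: d(FPZ,J)=31/4, d(FPZ,T)=37/4
iteration 3: select FPZ,J (d=31/4, Q=-22); attach at lengths (6, 7/4); label the merged cluster FJPZ
  updated: d(FJPZ,T)=13/4
iteration 4: select FJPZ,T (d=13/4); attach at lengths (13/8, 13/8); label the merged cluster FJPTZ
final tree: ((((F:-53/6,P:71/6):21,Z:27/2):6,J:7/4):13/8,T:13/8)
total length: 97/2

((((F:-53/6,P:71/6):21,Z:27/2):6,J:7/4):13/8,T:13/8)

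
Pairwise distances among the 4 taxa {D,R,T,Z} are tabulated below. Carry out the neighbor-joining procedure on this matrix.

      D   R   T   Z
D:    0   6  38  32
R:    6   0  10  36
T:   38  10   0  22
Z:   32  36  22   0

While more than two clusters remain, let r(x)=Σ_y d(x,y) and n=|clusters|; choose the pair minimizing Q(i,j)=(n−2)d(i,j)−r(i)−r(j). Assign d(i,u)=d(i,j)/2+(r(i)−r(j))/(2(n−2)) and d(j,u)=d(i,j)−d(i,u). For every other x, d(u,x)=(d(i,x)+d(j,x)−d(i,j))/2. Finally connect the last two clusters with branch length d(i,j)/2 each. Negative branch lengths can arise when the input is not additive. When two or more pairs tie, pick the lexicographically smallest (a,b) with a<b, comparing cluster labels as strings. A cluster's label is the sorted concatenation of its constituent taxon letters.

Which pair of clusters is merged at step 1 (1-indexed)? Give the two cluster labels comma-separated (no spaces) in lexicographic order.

step 1: merge (D,R) at d=6, Q=-116; branch lengths D→9, R→-3; new cluster DR
  updated: d(DR,T)=21, d(DR,Z)=31
step 2: merge (DR,T) at d=21, Q=-74; branch lengths DR→15, T→6; new cluster DRT
  updated: d(DRT,Z)=16
step 3: merge (DRT,Z) at d=16; branch lengths DRT→8, Z→8; new cluster DRTZ
final tree: (((D:9,R:-3):15,T:6):8,Z:8)
total length: 43

D,R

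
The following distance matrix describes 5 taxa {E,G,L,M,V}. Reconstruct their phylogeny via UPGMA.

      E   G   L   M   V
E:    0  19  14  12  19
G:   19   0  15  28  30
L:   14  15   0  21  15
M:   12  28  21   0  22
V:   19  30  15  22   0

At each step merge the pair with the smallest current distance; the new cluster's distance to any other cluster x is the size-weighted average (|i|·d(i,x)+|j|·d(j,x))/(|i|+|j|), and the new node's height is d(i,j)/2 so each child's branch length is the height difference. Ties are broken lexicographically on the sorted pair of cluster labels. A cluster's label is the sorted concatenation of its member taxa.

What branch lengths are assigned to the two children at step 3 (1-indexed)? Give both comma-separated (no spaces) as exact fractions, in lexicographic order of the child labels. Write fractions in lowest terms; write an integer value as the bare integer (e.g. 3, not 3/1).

1. join E+M (d=12) ⇒ EM; edges |E|=6, |M|=6
  updated: d(EM,G)=47/2, d(EM,L)=35/2, d(EM,V)=41/2
2. join G+L (d=15) ⇒ GL; edges |G|=15/2, |L|=15/2
  updated: d(EM,GL)=41/2, d(GL,V)=45/2
3. join EM+GL (d=41/2) ⇒ EGLM; edges |EM|=17/4, |GL|=11/4
  updated: d(EGLM,V)=43/2
4. join EGLM+V (d=43/2) ⇒ EGLMV; edges |EGLM|=1/2, |V|=43/4
final tree: (((E:6,M:6):17/4,(G:15/2,L:15/2):11/4):1/2,V:43/4)
total length: 181/4

17/4,11/4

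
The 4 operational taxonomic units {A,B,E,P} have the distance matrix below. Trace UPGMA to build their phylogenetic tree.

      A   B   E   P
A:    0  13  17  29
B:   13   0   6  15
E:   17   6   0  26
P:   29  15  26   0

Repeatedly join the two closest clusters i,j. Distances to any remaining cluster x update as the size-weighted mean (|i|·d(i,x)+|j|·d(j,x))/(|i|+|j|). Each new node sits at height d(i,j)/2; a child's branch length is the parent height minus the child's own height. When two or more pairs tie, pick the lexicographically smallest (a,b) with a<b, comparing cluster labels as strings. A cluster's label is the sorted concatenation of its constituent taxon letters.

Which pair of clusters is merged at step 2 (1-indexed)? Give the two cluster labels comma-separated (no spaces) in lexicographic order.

A,BE

step 1: merge (B,E) at d=6; branch lengths B→3, E→3; new cluster BE
  updated: d(A,BE)=15, d(BE,P)=41/2
step 2: merge (A,BE) at d=15; branch lengths A→15/2, BE→9/2; new cluster ABE
  updated: d(ABE,P)=70/3
step 3: merge (ABE,P) at d=70/3; branch lengths ABE→25/6, P→35/3; new cluster ABEP
final tree: ((A:15/2,(B:3,E:3):9/2):25/6,P:35/3)
total length: 203/6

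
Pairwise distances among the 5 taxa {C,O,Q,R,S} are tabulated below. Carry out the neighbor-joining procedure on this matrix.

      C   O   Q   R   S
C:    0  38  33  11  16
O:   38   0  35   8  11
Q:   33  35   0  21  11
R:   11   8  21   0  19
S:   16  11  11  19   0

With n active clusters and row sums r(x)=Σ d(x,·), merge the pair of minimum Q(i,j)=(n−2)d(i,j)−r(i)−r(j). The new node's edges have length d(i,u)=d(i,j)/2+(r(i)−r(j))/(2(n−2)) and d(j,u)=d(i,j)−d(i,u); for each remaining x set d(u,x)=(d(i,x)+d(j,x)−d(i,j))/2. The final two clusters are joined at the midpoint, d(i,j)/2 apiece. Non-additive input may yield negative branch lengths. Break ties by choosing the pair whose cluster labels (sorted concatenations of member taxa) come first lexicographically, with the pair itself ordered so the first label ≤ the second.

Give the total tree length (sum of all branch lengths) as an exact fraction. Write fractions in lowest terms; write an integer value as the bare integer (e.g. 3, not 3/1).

179/4

iteration 1: select O,R (d=8, Q=-127); attach at lengths (19/2, -3/2); label the merged cluster OR
  updated: d(C,OR)=41/2, d(OR,Q)=24, d(OR,S)=11
iteration 2: select C,OR (d=41/2, Q=-84); attach at lengths (55/4, 27/4); label the merged cluster COR
  updated: d(COR,Q)=73/4, d(COR,S)=13/4
iteration 3: select COR,Q (d=73/4, Q=-65/2); attach at lengths (21/4, 13); label the merged cluster COQR
  updated: d(COQR,S)=-2
iteration 4: select COQR,S (d=-2); attach at lengths (-1, -1); label the merged cluster COQRS
final tree: (((C:55/4,(O:19/2,R:-3/2):27/4):21/4,Q:13):-1,S:-1)
total length: 179/4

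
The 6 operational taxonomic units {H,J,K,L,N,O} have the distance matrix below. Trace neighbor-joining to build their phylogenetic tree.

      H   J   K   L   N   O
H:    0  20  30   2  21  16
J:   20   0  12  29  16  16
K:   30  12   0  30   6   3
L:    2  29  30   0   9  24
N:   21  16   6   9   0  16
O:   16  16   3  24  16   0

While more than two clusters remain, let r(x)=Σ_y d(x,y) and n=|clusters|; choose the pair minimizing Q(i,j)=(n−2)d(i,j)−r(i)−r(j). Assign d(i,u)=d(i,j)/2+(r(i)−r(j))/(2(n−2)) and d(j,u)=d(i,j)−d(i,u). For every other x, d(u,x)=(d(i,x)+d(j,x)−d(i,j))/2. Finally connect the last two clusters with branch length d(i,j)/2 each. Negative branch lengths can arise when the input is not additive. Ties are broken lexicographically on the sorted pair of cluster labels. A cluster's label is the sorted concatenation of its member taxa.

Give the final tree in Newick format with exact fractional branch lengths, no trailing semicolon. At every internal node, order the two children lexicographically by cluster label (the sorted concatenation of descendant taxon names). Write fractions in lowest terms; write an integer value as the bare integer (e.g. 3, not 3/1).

step 1: merge (H,L) at d=2, Q=-175; branch lengths H→3/8, L→13/8; new cluster HL
  updated: d(HL,J)=47/2, d(HL,K)=29, d(HL,N)=14, d(HL,O)=19
step 2: merge (HL,N) at d=14, Q=-191/2; branch lengths HL→151/12, N→17/12; new cluster HLN
  updated: d(HLN,J)=51/4, d(HLN,K)=21/2, d(HLN,O)=21/2
step 3: merge (HLN,J) at d=51/4, Q=-49; branch lengths HLN→37/8, J→65/8; new cluster HJLN
  updated: d(HJLN,K)=39/8, d(HJLN,O)=55/8
step 4: merge (HJLN,K) at d=39/8, Q=-59/4; branch lengths HJLN→35/8, K→1/2; new cluster HJKLN
  updated: d(HJKLN,O)=5/2
step 5: merge (HJKLN,O) at d=5/2; branch lengths HJKLN→5/4, O→5/4; new cluster HJKLNO
final tree: (((((H:3/8,L:13/8):151/12,N:17/12):37/8,J:65/8):35/8,K:1/2):5/4,O:5/4)
total length: 289/8

(((((H:3/8,L:13/8):151/12,N:17/12):37/8,J:65/8):35/8,K:1/2):5/4,O:5/4)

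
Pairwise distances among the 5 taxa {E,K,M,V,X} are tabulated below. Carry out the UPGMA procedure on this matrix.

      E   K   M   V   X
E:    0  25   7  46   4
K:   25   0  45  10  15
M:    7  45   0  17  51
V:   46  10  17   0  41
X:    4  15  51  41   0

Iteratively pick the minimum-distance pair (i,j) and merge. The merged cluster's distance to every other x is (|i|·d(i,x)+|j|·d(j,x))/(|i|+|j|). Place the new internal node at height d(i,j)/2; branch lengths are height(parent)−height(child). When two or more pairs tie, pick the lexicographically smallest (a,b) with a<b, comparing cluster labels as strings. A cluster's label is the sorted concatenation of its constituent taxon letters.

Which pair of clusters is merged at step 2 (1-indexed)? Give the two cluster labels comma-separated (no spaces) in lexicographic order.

1. join E+X (d=4) ⇒ EX; edges |E|=2, |X|=2
  updated: d(EX,K)=20, d(EX,M)=29, d(EX,V)=87/2
2. join K+V (d=10) ⇒ KV; edges |K|=5, |V|=5
  updated: d(EX,KV)=127/4, d(KV,M)=31
3. join EX+M (d=29) ⇒ EMX; edges |EX|=25/2, |M|=29/2
  updated: d(EMX,KV)=63/2
4. join EMX+KV (d=63/2) ⇒ EKMVX; edges |EMX|=5/4, |KV|=43/4
final tree: (((E:2,X:2):25/2,M:29/2):5/4,(K:5,V:5):43/4)
total length: 53

K,V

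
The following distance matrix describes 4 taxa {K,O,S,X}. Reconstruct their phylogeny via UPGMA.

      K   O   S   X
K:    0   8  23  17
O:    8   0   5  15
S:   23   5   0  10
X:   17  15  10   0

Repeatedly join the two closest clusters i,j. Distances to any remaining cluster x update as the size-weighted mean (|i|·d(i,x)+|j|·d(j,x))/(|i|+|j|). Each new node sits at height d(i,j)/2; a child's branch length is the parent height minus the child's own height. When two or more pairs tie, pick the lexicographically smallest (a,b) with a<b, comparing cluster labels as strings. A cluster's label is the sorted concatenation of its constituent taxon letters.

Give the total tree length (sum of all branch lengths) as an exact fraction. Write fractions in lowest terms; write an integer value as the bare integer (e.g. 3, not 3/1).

iteration 1: select O,S (d=5); attach at lengths (5/2, 5/2); label the merged cluster OS
  updated: d(K,OS)=31/2, d(OS,X)=25/2
iteration 2: select OS,X (d=25/2); attach at lengths (15/4, 25/4); label the merged cluster OSX
  updated: d(K,OSX)=16
iteration 3: select K,OSX (d=16); attach at lengths (8, 7/4); label the merged cluster KOSX
final tree: (K:8,((O:5/2,S:5/2):15/4,X:25/4):7/4)
total length: 99/4

99/4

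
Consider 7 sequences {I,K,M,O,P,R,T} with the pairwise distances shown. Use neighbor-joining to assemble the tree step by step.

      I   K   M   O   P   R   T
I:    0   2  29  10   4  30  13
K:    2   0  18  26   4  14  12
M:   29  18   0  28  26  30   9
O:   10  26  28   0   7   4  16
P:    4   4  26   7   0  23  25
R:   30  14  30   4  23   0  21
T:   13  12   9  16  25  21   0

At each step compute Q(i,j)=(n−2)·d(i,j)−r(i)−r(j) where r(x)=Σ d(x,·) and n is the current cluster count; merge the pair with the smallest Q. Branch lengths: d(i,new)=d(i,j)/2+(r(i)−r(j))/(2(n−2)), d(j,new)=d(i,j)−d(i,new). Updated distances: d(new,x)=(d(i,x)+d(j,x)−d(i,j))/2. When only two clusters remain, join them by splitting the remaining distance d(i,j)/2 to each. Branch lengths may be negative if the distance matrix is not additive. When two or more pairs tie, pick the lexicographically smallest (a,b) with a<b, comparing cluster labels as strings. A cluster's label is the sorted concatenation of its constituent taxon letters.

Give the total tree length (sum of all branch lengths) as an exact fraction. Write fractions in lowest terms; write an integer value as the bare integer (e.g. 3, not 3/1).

step 1: merge (O,R) at d=4, Q=-193; branch lengths O→-11/10, R→51/10; new cluster OR
  updated: d(I,OR)=18, d(K,OR)=18, d(M,OR)=27, d(OR,P)=13, d(OR,T)=33/2
step 2: merge (M,T) at d=9, Q=-297/2; branch lengths M→139/16, T→5/16; new cluster MT
  updated: d(I,MT)=33/2, d(K,MT)=21/2, d(MT,OR)=69/4, d(MT,P)=21
step 3: merge (MT,OR) at d=69/4, Q=-319/4; branch lengths MT→203/24, OR→211/24; new cluster MORT
  updated: d(I,MORT)=69/8, d(K,MORT)=45/8, d(MORT,P)=67/8
step 4: merge (I,P) at d=4, Q=-23; branch lengths I→25/16, P→39/16; new cluster IP
  updated: d(IP,K)=1, d(IP,MORT)=13/2
step 5: merge (IP,K) at d=1, Q=-105/8; branch lengths IP→15/16, K→1/16; new cluster IKP
  updated: d(IKP,MORT)=89/16
step 6: merge (IKP,MORT) at d=89/16; branch lengths IKP→89/32, MORT→89/32; new cluster IKMOPRT
final tree: (((I:25/16,P:39/16):15/16,K:1/16):89/32,((M:139/16,T:5/16):203/24,(O:-11/10,R:51/10):211/24):89/32)
total length: 653/16

653/16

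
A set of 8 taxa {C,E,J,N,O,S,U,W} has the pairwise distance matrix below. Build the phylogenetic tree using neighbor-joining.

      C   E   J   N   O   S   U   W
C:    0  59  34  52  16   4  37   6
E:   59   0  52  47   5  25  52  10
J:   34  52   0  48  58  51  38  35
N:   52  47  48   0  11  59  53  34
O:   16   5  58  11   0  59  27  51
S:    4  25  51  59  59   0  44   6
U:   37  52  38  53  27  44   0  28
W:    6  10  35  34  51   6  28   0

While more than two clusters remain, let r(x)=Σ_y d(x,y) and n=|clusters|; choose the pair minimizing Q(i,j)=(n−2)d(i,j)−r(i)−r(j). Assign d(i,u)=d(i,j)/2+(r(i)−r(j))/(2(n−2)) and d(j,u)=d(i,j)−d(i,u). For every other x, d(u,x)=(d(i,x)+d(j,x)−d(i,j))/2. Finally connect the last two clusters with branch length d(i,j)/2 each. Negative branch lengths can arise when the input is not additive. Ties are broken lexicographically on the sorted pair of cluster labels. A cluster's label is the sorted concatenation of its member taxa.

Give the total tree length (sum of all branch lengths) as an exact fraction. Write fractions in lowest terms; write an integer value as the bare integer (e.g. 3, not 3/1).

103

iteration 1: select N,O (d=11, Q=-465); attach at lengths (143/12, -11/12); label the merged cluster NO
  updated: d(C,NO)=57/2, d(E,NO)=41/2, d(J,NO)=95/2, d(NO,S)=107/2, d(NO,U)=69/2, d(NO,W)=37
iteration 2: select E,NO (d=41/2, Q=-675/2); attach at lengths (199/20, 211/20); label the merged cluster ENO
  updated: d(C,ENO)=67/2, d(ENO,J)=79/2, d(ENO,S)=29, d(ENO,U)=33, d(ENO,W)=53/4
iteration 3: select C,S (d=4, Q=-465/2); attach at lengths (-7/16, 71/16); label the merged cluster CS
  updated: d(CS,ENO)=117/4, d(CS,J)=81/2, d(CS,U)=77/2, d(CS,W)=4
iteration 4: select CS,W (d=4, Q=-361/2); attach at lengths (22/3, -10/3); label the merged cluster CSW
  updated: d(CSW,ENO)=77/4, d(CSW,J)=143/4, d(CSW,U)=125/4
iteration 5: select CSW,ENO (d=77/4, Q=-279/2); attach at lengths (33/4, 11); label the merged cluster CENOSW
  updated: d(CENOSW,J)=28, d(CENOSW,U)=45/2
iteration 6: select CENOSW,J (d=28, Q=-177/2); attach at lengths (25/4, 87/4); label the merged cluster CEJNOSW
  updated: d(CEJNOSW,U)=65/4
iteration 7: select CEJNOSW,U (d=65/4); attach at lengths (65/8, 65/8); label the merged cluster CEJNOSUW
final tree: (((((C:-7/16,S:71/16):22/3,W:-10/3):33/4,(E:199/20,(N:143/12,O:-11/12):211/20):11):25/4,J:87/4):65/8,U:65/8)
total length: 103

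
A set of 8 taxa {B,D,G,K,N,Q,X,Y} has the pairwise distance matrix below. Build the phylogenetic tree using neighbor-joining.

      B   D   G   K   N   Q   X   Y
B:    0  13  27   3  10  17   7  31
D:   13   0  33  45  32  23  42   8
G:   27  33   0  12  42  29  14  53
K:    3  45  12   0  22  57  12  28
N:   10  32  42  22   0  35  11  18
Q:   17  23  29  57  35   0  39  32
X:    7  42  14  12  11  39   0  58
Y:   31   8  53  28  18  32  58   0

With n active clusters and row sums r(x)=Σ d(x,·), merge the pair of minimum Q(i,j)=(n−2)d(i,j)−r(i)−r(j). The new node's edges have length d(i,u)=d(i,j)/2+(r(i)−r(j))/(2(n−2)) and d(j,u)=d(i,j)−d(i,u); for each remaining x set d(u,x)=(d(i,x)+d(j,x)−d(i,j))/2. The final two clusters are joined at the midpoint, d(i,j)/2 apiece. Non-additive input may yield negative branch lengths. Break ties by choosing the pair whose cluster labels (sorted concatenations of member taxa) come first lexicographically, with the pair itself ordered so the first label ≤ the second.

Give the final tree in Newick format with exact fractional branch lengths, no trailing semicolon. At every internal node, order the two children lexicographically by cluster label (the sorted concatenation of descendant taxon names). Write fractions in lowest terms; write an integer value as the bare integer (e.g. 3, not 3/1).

(((B:-207/64,((D:4/3,Y:20/3):97/10,Q:69/5):575/64):191/64,((G:333/32,K:51/32):77/16,X:35/16):495/64):465/128,N:465/128)

1. join D+Y (d=8, Q=-376) ⇒ DY; edges |D|=4/3, |Y|=20/3
  updated: d(B,DY)=18, d(DY,G)=39, d(DY,K)=65/2, d(DY,N)=21, d(DY,Q)=47/2, d(DY,X)=46
2. join DY+Q (d=47/2, Q=-263) ⇒ DQY; edges |DY|=97/10, |Q|=69/5
  updated: d(B,DQY)=23/4, d(DQY,G)=89/4, d(DQY,K)=33, d(DQY,N)=65/4, d(DQY,X)=123/4
3. join G+K (d=12, Q=-605/4) ⇒ GK; edges |G|=333/32, |K|=51/32
  updated: d(B,GK)=9, d(DQY,GK)=173/8, d(GK,N)=26, d(GK,X)=7
4. join GK+X (d=7, Q=-787/8) ⇒ GKX; edges |GK|=77/16, |X|=35/16
  updated: d(B,GKX)=9/2, d(DQY,GKX)=363/16, d(GKX,N)=15
5. join B+DQY (d=23/4, Q=-855/16) ⇒ BDQY; edges |B|=-207/64, |DQY|=575/64
  updated: d(BDQY,GKX)=343/32, d(BDQY,N)=41/4
6. join BDQY+GKX (d=343/32, Q=-1151/32) ⇒ BDGKQXY; edges |BDQY|=191/64, |GKX|=495/64
  updated: d(BDGKQXY,N)=465/64
7. join BDGKQXY+N (d=465/64) ⇒ BDGKNQXY; edges |BDGKQXY|=465/128, |N|=465/128
final tree: (((B:-207/64,((D:4/3,Y:20/3):97/10,Q:69/5):575/64):191/64,((G:333/32,K:51/32):77/16,X:35/16):495/64):465/128,N:465/128)
total length: 4751/64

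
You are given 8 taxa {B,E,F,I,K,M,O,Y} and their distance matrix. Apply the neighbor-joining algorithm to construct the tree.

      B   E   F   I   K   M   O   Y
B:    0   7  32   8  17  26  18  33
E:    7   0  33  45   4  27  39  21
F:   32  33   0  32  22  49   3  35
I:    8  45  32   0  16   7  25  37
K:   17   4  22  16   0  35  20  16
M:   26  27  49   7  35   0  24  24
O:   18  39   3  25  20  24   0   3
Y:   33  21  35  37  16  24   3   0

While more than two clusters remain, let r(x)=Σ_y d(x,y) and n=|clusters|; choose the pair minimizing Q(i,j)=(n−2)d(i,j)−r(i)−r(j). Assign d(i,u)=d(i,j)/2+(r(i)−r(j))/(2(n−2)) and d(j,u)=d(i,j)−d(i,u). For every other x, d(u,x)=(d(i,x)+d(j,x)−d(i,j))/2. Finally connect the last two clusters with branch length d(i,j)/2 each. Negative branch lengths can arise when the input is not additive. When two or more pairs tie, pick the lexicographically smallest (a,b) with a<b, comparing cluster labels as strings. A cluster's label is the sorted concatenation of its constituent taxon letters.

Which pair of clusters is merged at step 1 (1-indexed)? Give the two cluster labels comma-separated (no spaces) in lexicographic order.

iteration 1: select F,O (d=3, Q=-320); attach at lengths (23/3, -14/3); label the merged cluster FO
  updated: d(B,FO)=47/2, d(E,FO)=69/2, d(FO,I)=27, d(FO,K)=39/2, d(FO,M)=35, d(FO,Y)=35/2
iteration 2: select I,M (d=7, Q=-259); attach at lengths (21/10, 49/10); label the merged cluster IM
  updated: d(B,IM)=27/2, d(E,IM)=65/2, d(FO,IM)=55/2, d(IM,K)=22, d(IM,Y)=27
iteration 3: select FO,Y (d=35/2, Q=-167); attach at lengths (39/4, 31/4); label the merged cluster FOY
  updated: d(B,FOY)=39/2, d(E,FOY)=19, d(FOY,IM)=37/2, d(FOY,K)=9
iteration 4: select B,IM (d=27/2, Q=-103); attach at lengths (11/6, 35/3); label the merged cluster BIM
  updated: d(BIM,E)=13, d(BIM,FOY)=49/4, d(BIM,K)=51/4
iteration 5: select BIM,FOY (d=49/4, Q=-215/4); attach at lengths (89/16, 107/16); label the merged cluster BFIMOY
  updated: d(BFIMOY,E)=79/8, d(BFIMOY,K)=19/4
iteration 6: select BFIMOY,E (d=79/8, Q=-149/8); attach at lengths (85/16, 73/16); label the merged cluster BEFIMOY
  updated: d(BEFIMOY,K)=-9/16
iteration 7: select BEFIMOY,K (d=-9/16); attach at lengths (-9/32, -9/32); label the merged cluster BEFIKMOY
final tree: ((((B:11/6,(I:21/10,M:49/10):35/3):89/16,((F:23/3,O:-14/3):39/4,Y:31/4):107/16):85/16,E:73/16):-9/32,K:-9/32)
total length: 1001/16

F,O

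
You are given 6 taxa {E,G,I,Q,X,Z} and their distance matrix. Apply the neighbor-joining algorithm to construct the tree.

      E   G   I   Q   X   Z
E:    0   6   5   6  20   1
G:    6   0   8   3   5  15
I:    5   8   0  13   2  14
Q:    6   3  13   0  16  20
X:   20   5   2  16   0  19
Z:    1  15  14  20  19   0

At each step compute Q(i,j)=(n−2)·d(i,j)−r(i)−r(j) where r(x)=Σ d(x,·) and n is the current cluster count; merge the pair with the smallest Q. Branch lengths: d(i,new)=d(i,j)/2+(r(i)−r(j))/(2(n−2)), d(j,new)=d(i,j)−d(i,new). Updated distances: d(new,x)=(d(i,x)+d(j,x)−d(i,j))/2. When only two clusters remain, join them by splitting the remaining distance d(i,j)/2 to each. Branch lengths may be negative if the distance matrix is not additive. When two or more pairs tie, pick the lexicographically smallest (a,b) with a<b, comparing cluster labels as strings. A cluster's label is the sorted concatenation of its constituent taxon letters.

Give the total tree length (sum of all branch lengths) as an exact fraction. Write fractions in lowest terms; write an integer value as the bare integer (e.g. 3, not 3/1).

iteration 1: select E,Z (d=1, Q=-103); attach at lengths (-27/8, 35/8); label the merged cluster EZ
  updated: d(EZ,G)=10, d(EZ,I)=9, d(EZ,Q)=25/2, d(EZ,X)=19
iteration 2: select I,X (d=2, Q=-68); attach at lengths (-2/3, 8/3); label the merged cluster IX
  updated: d(EZ,IX)=13, d(G,IX)=11/2, d(IX,Q)=27/2
iteration 3: select EZ,IX (d=13, Q=-83/2); attach at lengths (59/8, 45/8); label the merged cluster EIXZ
  updated: d(EIXZ,G)=5/4, d(EIXZ,Q)=13/2
iteration 4: select EIXZ,G (d=5/4, Q=-43/4); attach at lengths (19/8, -9/8); label the merged cluster EGIXZ
  updated: d(EGIXZ,Q)=33/8
iteration 5: select EGIXZ,Q (d=33/8); attach at lengths (33/16, 33/16); label the merged cluster EGIQXZ
final tree: ((((E:-27/8,Z:35/8):59/8,(I:-2/3,X:8/3):45/8):19/8,G:-9/8):33/16,Q:33/16)
total length: 171/8

171/8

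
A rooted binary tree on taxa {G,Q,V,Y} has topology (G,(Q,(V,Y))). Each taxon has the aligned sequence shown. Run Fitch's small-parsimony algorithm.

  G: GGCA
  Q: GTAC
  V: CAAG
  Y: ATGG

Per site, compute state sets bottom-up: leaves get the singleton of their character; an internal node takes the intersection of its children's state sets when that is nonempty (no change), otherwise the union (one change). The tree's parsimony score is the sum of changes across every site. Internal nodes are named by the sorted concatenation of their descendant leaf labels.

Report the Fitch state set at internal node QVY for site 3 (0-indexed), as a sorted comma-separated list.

site 0, node VY: V={C} ∪ Y={A} → {A,C} (+1)
site 0, node QVY: Q={G} ∪ VY={A,C} → {A,C,G} (+1)
site 0, node GQVY: G={G} ∩ QVY={A,C,G} → {G} (+0)
site 1, node VY: V={A} ∪ Y={T} → {A,T} (+1)
site 1, node QVY: Q={T} ∩ VY={A,T} → {T} (+0)
site 1, node GQVY: G={G} ∪ QVY={T} → {G,T} (+1)
site 2, node VY: V={A} ∪ Y={G} → {A,G} (+1)
site 2, node QVY: Q={A} ∩ VY={A,G} → {A} (+0)
site 2, node GQVY: G={C} ∪ QVY={A} → {A,C} (+1)
site 3, node VY: V={G} ∩ Y={G} → {G} (+0)
site 3, node QVY: Q={C} ∪ VY={G} → {C,G} (+1)
site 3, node GQVY: G={A} ∪ QVY={C,G} → {A,C,G} (+1)
per-site changes: [2, 2, 2, 2]; total = 8

C,G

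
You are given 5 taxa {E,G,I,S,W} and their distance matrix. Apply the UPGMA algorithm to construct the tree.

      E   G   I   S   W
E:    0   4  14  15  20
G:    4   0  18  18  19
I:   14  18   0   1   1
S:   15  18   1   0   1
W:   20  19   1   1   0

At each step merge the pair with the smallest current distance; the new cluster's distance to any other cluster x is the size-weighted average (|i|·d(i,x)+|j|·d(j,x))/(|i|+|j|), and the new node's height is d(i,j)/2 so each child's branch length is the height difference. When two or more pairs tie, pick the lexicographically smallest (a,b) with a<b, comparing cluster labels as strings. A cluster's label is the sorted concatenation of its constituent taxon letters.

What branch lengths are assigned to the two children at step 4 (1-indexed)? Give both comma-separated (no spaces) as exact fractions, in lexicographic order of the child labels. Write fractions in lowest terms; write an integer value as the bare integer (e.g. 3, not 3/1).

1. join I+S (d=1) ⇒ IS; edges |I|=1/2, |S|=1/2
  updated: d(E,IS)=29/2, d(G,IS)=18, d(IS,W)=1
2. join IS+W (d=1) ⇒ ISW; edges |IS|=0, |W|=1/2
  updated: d(E,ISW)=49/3, d(G,ISW)=55/3
3. join E+G (d=4) ⇒ EG; edges |E|=2, |G|=2
  updated: d(EG,ISW)=52/3
4. join EG+ISW (d=52/3) ⇒ EGISW; edges |EG|=20/3, |ISW|=49/6
final tree: ((E:2,G:2):20/3,((I:1/2,S:1/2):0,W:1/2):49/6)
total length: 61/3

20/3,49/6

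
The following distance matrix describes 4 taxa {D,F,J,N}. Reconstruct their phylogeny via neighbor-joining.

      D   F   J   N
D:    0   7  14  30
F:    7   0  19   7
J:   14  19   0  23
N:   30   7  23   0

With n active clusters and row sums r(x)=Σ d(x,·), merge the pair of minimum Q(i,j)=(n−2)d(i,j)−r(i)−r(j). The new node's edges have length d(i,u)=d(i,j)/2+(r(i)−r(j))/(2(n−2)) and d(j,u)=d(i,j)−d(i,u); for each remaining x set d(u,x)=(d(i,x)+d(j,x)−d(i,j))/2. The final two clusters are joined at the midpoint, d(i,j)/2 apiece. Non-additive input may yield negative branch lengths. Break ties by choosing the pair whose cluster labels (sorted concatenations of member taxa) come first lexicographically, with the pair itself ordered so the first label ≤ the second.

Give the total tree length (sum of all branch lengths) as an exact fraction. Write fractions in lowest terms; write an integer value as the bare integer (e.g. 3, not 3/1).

121/4

1. join D+J (d=14, Q=-79) ⇒ DJ; edges |D|=23/4, |J|=33/4
  updated: d(DJ,F)=6, d(DJ,N)=39/2
2. join DJ+F (d=6, Q=-65/2) ⇒ DFJ; edges |DJ|=37/4, |F|=-13/4
  updated: d(DFJ,N)=41/4
3. join DFJ+N (d=41/4) ⇒ DFJN; edges |DFJ|=41/8, |N|=41/8
final tree: (((D:23/4,J:33/4):37/4,F:-13/4):41/8,N:41/8)
total length: 121/4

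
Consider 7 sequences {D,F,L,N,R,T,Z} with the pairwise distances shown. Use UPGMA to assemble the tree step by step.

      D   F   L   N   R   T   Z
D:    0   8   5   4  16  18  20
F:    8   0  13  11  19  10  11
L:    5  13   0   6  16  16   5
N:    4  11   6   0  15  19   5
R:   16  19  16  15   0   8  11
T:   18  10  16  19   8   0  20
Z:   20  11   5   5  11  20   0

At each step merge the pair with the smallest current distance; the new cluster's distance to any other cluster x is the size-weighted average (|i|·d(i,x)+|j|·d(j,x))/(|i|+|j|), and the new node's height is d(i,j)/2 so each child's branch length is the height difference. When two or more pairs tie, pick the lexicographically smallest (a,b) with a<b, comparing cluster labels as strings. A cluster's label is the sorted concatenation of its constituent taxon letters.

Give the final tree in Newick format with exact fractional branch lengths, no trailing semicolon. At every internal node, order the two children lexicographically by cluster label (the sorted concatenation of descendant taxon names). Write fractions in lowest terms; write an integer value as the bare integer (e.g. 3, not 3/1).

step 1: merge (D,N) at d=4; branch lengths D→2, N→2; new cluster DN
  updated: d(DN,F)=19/2, d(DN,L)=11/2, d(DN,R)=31/2, d(DN,T)=37/2, d(DN,Z)=25/2
step 2: merge (L,Z) at d=5; branch lengths L→5/2, Z→5/2; new cluster LZ
  updated: d(DN,LZ)=9, d(F,LZ)=12, d(LZ,R)=27/2, d(LZ,T)=18
step 3: merge (R,T) at d=8; branch lengths R→4, T→4; new cluster RT
  updated: d(DN,RT)=17, d(F,RT)=29/2, d(LZ,RT)=63/4
step 4: merge (DN,LZ) at d=9; branch lengths DN→5/2, LZ→2; new cluster DLNZ
  updated: d(DLNZ,F)=43/4, d(DLNZ,RT)=131/8
step 5: merge (DLNZ,F) at d=43/4; branch lengths DLNZ→7/8, F→43/8; new cluster DFLNZ
  updated: d(DFLNZ,RT)=16
step 6: merge (DFLNZ,RT) at d=16; branch lengths DFLNZ→21/8, RT→4; new cluster DFLNRTZ
final tree: ((((D:2,N:2):5/2,(L:5/2,Z:5/2):2):7/8,F:43/8):21/8,(R:4,T:4):4)
total length: 275/8

((((D:2,N:2):5/2,(L:5/2,Z:5/2):2):7/8,F:43/8):21/8,(R:4,T:4):4)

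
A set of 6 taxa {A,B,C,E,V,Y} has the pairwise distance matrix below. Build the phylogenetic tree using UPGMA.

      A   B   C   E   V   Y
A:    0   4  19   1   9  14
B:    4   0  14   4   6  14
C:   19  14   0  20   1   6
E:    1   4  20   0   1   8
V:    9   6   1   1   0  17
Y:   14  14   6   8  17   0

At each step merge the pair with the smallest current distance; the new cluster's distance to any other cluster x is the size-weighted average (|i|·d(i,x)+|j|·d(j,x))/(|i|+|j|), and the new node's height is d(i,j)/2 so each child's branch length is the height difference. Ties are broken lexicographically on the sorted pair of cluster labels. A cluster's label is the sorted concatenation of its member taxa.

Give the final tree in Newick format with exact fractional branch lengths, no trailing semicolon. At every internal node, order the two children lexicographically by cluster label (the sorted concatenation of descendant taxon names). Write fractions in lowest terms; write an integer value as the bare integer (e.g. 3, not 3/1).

((((A:1/2,E:1/2):3/2,B:2):15/4,(C:1/2,V:1/2):21/4):3/20,Y:59/10)

step 1: merge (A,E) at d=1; branch lengths A→1/2, E→1/2; new cluster AE
  updated: d(AE,B)=4, d(AE,C)=39/2, d(AE,V)=5, d(AE,Y)=11
step 2: merge (C,V) at d=1; branch lengths C→1/2, V→1/2; new cluster CV
  updated: d(AE,CV)=49/4, d(B,CV)=10, d(CV,Y)=23/2
step 3: merge (AE,B) at d=4; branch lengths AE→3/2, B→2; new cluster ABE
  updated: d(ABE,CV)=23/2, d(ABE,Y)=12
step 4: merge (ABE,CV) at d=23/2; branch lengths ABE→15/4, CV→21/4; new cluster ABCEV
  updated: d(ABCEV,Y)=59/5
step 5: merge (ABCEV,Y) at d=59/5; branch lengths ABCEV→3/20, Y→59/10; new cluster ABCEVY
final tree: ((((A:1/2,E:1/2):3/2,B:2):15/4,(C:1/2,V:1/2):21/4):3/20,Y:59/10)
total length: 411/20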